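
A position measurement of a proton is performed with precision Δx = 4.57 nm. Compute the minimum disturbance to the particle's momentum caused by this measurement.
1.154 × 10^-26 kg·m/s

The uncertainty principle implies that measuring position disturbs momentum:
ΔxΔp ≥ ℏ/2

When we measure position with precision Δx, we necessarily introduce a momentum uncertainty:
Δp ≥ ℏ/(2Δx)
Δp_min = (1.055e-34 J·s) / (2 × 4.570e-09 m)
Δp_min = 1.154e-26 kg·m/s

The more precisely we measure position, the greater the momentum disturbance.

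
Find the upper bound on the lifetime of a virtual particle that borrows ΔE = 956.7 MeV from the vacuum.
3.440 × 10^-25 s

Using the energy-time uncertainty principle:
ΔEΔt ≥ ℏ/2

For a virtual particle borrowing energy ΔE, the maximum lifetime is:
Δt_max = ℏ/(2ΔE)

Converting energy:
ΔE = 956.7 MeV = 1.533e-10 J

Δt_max = (1.055e-34 J·s) / (2 × 1.533e-10 J)
Δt_max = 3.440e-25 s = 3.440 × 10^-25 s

Virtual particles with higher borrowed energy exist for shorter times.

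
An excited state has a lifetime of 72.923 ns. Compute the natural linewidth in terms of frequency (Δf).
1.091 MHz

Using the energy-time uncertainty principle and E = hf:
ΔEΔt ≥ ℏ/2
hΔf·Δt ≥ ℏ/2

The minimum frequency uncertainty is:
Δf = ℏ/(2hτ) = 1/(4πτ)
Δf = 1/(4π × 7.292e-08 s)
Δf = 1.091e+06 Hz = 1.091 MHz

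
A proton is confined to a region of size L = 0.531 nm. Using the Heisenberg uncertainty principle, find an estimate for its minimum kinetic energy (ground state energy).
18.398 μeV

Using the uncertainty principle to estimate ground state energy:

1. The position uncertainty is approximately the confinement size:
   Δx ≈ L = 5.310e-10 m

2. From ΔxΔp ≥ ℏ/2, the minimum momentum uncertainty is:
   Δp ≈ ℏ/(2L) = 9.930e-26 kg·m/s

3. The kinetic energy is approximately:
   KE ≈ (Δp)²/(2m) = (9.930e-26)²/(2 × 1.673e-27 kg)
   KE ≈ 2.948e-24 J = 18.398 μeV

This is an order-of-magnitude estimate of the ground state energy.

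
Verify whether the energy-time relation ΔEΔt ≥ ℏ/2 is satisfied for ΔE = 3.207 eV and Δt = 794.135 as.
Yes, it satisfies the uncertainty relation.

Calculate the product ΔEΔt:
ΔE = 3.207 eV = 5.138e-19 J
ΔEΔt = (5.138e-19 J) × (7.941e-16 s)
ΔEΔt = 4.080e-34 J·s

Compare to the minimum allowed value ℏ/2:
ℏ/2 = 5.273e-35 J·s

Since ΔEΔt = 4.080e-34 J·s ≥ 5.273e-35 J·s = ℏ/2,
this satisfies the uncertainty relation.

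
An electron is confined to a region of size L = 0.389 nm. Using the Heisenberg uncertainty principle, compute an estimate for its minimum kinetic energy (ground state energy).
62.945 meV

Using the uncertainty principle to estimate ground state energy:

1. The position uncertainty is approximately the confinement size:
   Δx ≈ L = 3.890e-10 m

2. From ΔxΔp ≥ ℏ/2, the minimum momentum uncertainty is:
   Δp ≈ ℏ/(2L) = 1.355e-25 kg·m/s

3. The kinetic energy is approximately:
   KE ≈ (Δp)²/(2m) = (1.355e-25)²/(2 × 9.109e-31 kg)
   KE ≈ 1.008e-20 J = 62.945 meV

This is an order-of-magnitude estimate of the ground state energy.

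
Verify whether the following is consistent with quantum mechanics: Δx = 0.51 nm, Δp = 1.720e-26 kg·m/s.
No, it violates the uncertainty principle (impossible measurement).

Calculate the product ΔxΔp:
ΔxΔp = (5.100e-10 m) × (1.720e-26 kg·m/s)
ΔxΔp = 8.772e-36 J·s

Compare to the minimum allowed value ℏ/2:
ℏ/2 = 5.273e-35 J·s

Since ΔxΔp = 8.772e-36 J·s < 5.273e-35 J·s = ℏ/2,
the measurement violates the uncertainty principle.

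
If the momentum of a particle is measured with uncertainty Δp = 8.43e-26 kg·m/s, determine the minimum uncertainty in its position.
625.487 pm

Using the Heisenberg uncertainty principle:
ΔxΔp ≥ ℏ/2

The minimum uncertainty in position is:
Δx_min = ℏ/(2Δp)
Δx_min = (1.055e-34 J·s) / (2 × 8.430e-26 kg·m/s)
Δx_min = 6.255e-10 m = 625.487 pm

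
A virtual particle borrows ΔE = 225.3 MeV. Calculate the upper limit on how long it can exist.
1.461 ys

Using the energy-time uncertainty principle:
ΔEΔt ≥ ℏ/2

For a virtual particle borrowing energy ΔE, the maximum lifetime is:
Δt_max = ℏ/(2ΔE)

Converting energy:
ΔE = 225.3 MeV = 3.610e-11 J

Δt_max = (1.055e-34 J·s) / (2 × 3.610e-11 J)
Δt_max = 1.461e-24 s = 1.461 ys

Virtual particles with higher borrowed energy exist for shorter times.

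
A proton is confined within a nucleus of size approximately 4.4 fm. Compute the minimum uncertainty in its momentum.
1.198 × 10^-20 kg·m/s

Using the Heisenberg uncertainty principle:
ΔxΔp ≥ ℏ/2

With Δx ≈ L = 4.400e-15 m (the confinement size):
Δp_min = ℏ/(2Δx)
Δp_min = (1.055e-34 J·s) / (2 × 4.400e-15 m)
Δp_min = 1.198e-20 kg·m/s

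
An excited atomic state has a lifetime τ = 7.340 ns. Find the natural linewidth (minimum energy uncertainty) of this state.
44.837 neV

Using the energy-time uncertainty principle:
ΔEΔt ≥ ℏ/2

The lifetime τ represents the time uncertainty Δt.
The natural linewidth (minimum energy uncertainty) is:

ΔE = ℏ/(2τ)
ΔE = (1.055e-34 J·s) / (2 × 7.340e-09 s)
ΔE = 7.184e-27 J = 44.837 neV

This natural linewidth limits the precision of spectroscopic measurements.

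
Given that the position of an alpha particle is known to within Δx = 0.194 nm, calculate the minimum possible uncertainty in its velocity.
40.905 m/s

Using the Heisenberg uncertainty principle and Δp = mΔv:
ΔxΔp ≥ ℏ/2
Δx(mΔv) ≥ ℏ/2

The minimum uncertainty in velocity is:
Δv_min = ℏ/(2mΔx)
Δv_min = (1.055e-34 J·s) / (2 × 6.645e-27 kg × 1.940e-10 m)
Δv_min = 4.090e+01 m/s = 40.905 m/s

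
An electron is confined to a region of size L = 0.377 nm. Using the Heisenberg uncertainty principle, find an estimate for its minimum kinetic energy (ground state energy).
67.016 meV

Using the uncertainty principle to estimate ground state energy:

1. The position uncertainty is approximately the confinement size:
   Δx ≈ L = 3.770e-10 m

2. From ΔxΔp ≥ ℏ/2, the minimum momentum uncertainty is:
   Δp ≈ ℏ/(2L) = 1.399e-25 kg·m/s

3. The kinetic energy is approximately:
   KE ≈ (Δp)²/(2m) = (1.399e-25)²/(2 × 9.109e-31 kg)
   KE ≈ 1.074e-20 J = 67.016 meV

This is an order-of-magnitude estimate of the ground state energy.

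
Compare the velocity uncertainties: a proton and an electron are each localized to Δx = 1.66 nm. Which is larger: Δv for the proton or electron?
The electron has the larger minimum velocity uncertainty, by a ratio of 1836.2.

For both particles, Δp_min = ℏ/(2Δx) = 3.176e-26 kg·m/s (same for both).

The velocity uncertainty is Δv = Δp/m:
- proton: Δv = 3.176e-26 / 1.673e-27 = 1.899e+01 m/s = 18.991 m/s
- electron: Δv = 3.176e-26 / 9.109e-31 = 3.487e+04 m/s = 34.870 km/s

Ratio: 3.487e+04 / 1.899e+01 = 1836.2

The lighter particle has larger velocity uncertainty because Δv ∝ 1/m.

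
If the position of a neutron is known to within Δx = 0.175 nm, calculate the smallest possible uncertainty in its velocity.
179.892 m/s

Using the Heisenberg uncertainty principle and Δp = mΔv:
ΔxΔp ≥ ℏ/2
Δx(mΔv) ≥ ℏ/2

The minimum uncertainty in velocity is:
Δv_min = ℏ/(2mΔx)
Δv_min = (1.055e-34 J·s) / (2 × 1.675e-27 kg × 1.750e-10 m)
Δv_min = 1.799e+02 m/s = 179.892 m/s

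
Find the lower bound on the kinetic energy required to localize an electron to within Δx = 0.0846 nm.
1.331 eV

Localizing a particle requires giving it sufficient momentum uncertainty:

1. From uncertainty principle: Δp ≥ ℏ/(2Δx)
   Δp_min = (1.055e-34 J·s) / (2 × 8.460e-11 m)
   Δp_min = 6.233e-25 kg·m/s

2. This momentum uncertainty corresponds to kinetic energy:
   KE ≈ (Δp)²/(2m) = (6.233e-25)²/(2 × 9.109e-31 kg)
   KE = 2.132e-19 J = 1.331 eV

Tighter localization requires more energy.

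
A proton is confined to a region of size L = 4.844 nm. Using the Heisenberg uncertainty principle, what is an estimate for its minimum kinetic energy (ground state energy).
221.078 neV

Using the uncertainty principle to estimate ground state energy:

1. The position uncertainty is approximately the confinement size:
   Δx ≈ L = 4.844e-09 m

2. From ΔxΔp ≥ ℏ/2, the minimum momentum uncertainty is:
   Δp ≈ ℏ/(2L) = 1.089e-26 kg·m/s

3. The kinetic energy is approximately:
   KE ≈ (Δp)²/(2m) = (1.089e-26)²/(2 × 1.673e-27 kg)
   KE ≈ 3.542e-26 J = 221.078 neV

This is an order-of-magnitude estimate of the ground state energy.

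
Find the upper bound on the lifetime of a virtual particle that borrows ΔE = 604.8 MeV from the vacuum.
5.442 × 10^-25 s

Using the energy-time uncertainty principle:
ΔEΔt ≥ ℏ/2

For a virtual particle borrowing energy ΔE, the maximum lifetime is:
Δt_max = ℏ/(2ΔE)

Converting energy:
ΔE = 604.8 MeV = 9.690e-11 J

Δt_max = (1.055e-34 J·s) / (2 × 9.690e-11 J)
Δt_max = 5.442e-25 s = 5.442 × 10^-25 s

Virtual particles with higher borrowed energy exist for shorter times.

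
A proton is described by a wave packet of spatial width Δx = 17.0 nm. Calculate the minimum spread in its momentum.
3.102 × 10^-27 kg·m/s

For a wave packet, the spatial width Δx and momentum spread Δp are related by the uncertainty principle:
ΔxΔp ≥ ℏ/2

The minimum momentum spread is:
Δp_min = ℏ/(2Δx)
Δp_min = (1.055e-34 J·s) / (2 × 1.700e-08 m)
Δp_min = 3.102e-27 kg·m/s

A wave packet cannot have both a well-defined position and well-defined momentum.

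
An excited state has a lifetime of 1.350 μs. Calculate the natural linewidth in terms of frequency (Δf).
58.946 kHz

Using the energy-time uncertainty principle and E = hf:
ΔEΔt ≥ ℏ/2
hΔf·Δt ≥ ℏ/2

The minimum frequency uncertainty is:
Δf = ℏ/(2hτ) = 1/(4πτ)
Δf = 1/(4π × 1.350e-06 s)
Δf = 5.895e+04 Hz = 58.946 kHz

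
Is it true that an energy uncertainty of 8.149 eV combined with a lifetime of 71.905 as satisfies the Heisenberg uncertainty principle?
Yes, it satisfies the uncertainty relation.

Calculate the product ΔEΔt:
ΔE = 8.149 eV = 1.306e-18 J
ΔEΔt = (1.306e-18 J) × (7.191e-17 s)
ΔEΔt = 9.388e-35 J·s

Compare to the minimum allowed value ℏ/2:
ℏ/2 = 5.273e-35 J·s

Since ΔEΔt = 9.388e-35 J·s ≥ 5.273e-35 J·s = ℏ/2,
this satisfies the uncertainty relation.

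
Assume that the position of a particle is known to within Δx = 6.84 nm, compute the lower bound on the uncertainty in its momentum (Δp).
7.709 × 10^-27 kg·m/s

Using the Heisenberg uncertainty principle:
ΔxΔp ≥ ℏ/2

The minimum uncertainty in momentum is:
Δp_min = ℏ/(2Δx)
Δp_min = (1.055e-34 J·s) / (2 × 6.840e-09 m)
Δp_min = 7.709e-27 kg·m/s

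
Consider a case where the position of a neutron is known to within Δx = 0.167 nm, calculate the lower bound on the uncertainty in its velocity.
188.510 m/s

Using the Heisenberg uncertainty principle and Δp = mΔv:
ΔxΔp ≥ ℏ/2
Δx(mΔv) ≥ ℏ/2

The minimum uncertainty in velocity is:
Δv_min = ℏ/(2mΔx)
Δv_min = (1.055e-34 J·s) / (2 × 1.675e-27 kg × 1.670e-10 m)
Δv_min = 1.885e+02 m/s = 188.510 m/s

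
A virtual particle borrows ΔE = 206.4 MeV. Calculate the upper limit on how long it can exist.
1.595 ys

Using the energy-time uncertainty principle:
ΔEΔt ≥ ℏ/2

For a virtual particle borrowing energy ΔE, the maximum lifetime is:
Δt_max = ℏ/(2ΔE)

Converting energy:
ΔE = 206.4 MeV = 3.307e-11 J

Δt_max = (1.055e-34 J·s) / (2 × 3.307e-11 J)
Δt_max = 1.595e-24 s = 1.595 ys

Virtual particles with higher borrowed energy exist for shorter times.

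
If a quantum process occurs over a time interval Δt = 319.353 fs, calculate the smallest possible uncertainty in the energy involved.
1.031 meV

Using the energy-time uncertainty principle:
ΔEΔt ≥ ℏ/2

The minimum uncertainty in energy is:
ΔE_min = ℏ/(2Δt)
ΔE_min = (1.055e-34 J·s) / (2 × 3.194e-13 s)
ΔE_min = 1.651e-22 J = 1.031 meV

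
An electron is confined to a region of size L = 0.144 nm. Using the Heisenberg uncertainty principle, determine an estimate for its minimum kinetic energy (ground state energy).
459.344 meV

Using the uncertainty principle to estimate ground state energy:

1. The position uncertainty is approximately the confinement size:
   Δx ≈ L = 1.440e-10 m

2. From ΔxΔp ≥ ℏ/2, the minimum momentum uncertainty is:
   Δp ≈ ℏ/(2L) = 3.662e-25 kg·m/s

3. The kinetic energy is approximately:
   KE ≈ (Δp)²/(2m) = (3.662e-25)²/(2 × 9.109e-31 kg)
   KE ≈ 7.360e-20 J = 459.344 meV

This is an order-of-magnitude estimate of the ground state energy.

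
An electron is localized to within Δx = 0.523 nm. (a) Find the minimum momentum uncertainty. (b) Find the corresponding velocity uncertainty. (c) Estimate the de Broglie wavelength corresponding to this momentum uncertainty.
(a) Δp_min = 1.008 × 10^-25 kg·m/s
(b) Δv_min = 110.677 km/s
(c) λ_dB = 6.572 nm

Step-by-step:

(a) From the uncertainty principle:
Δp_min = ℏ/(2Δx) = (1.055e-34 J·s)/(2 × 5.230e-10 m) = 1.008e-25 kg·m/s

(b) The velocity uncertainty:
Δv = Δp/m = (1.008e-25 kg·m/s)/(9.109e-31 kg) = 1.107e+05 m/s = 110.677 km/s

(c) The de Broglie wavelength for this momentum:
λ = h/p = (6.626e-34 J·s)/(1.008e-25 kg·m/s) = 6.572e-09 m = 6.572 nm

Note: The de Broglie wavelength is comparable to the localization size, as expected from wave-particle duality.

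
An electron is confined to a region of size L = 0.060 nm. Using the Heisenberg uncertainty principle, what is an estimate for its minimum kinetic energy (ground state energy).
2.646 eV

Using the uncertainty principle to estimate ground state energy:

1. The position uncertainty is approximately the confinement size:
   Δx ≈ L = 6.000e-11 m

2. From ΔxΔp ≥ ℏ/2, the minimum momentum uncertainty is:
   Δp ≈ ℏ/(2L) = 8.788e-25 kg·m/s

3. The kinetic energy is approximately:
   KE ≈ (Δp)²/(2m) = (8.788e-25)²/(2 × 9.109e-31 kg)
   KE ≈ 4.239e-19 J = 2.646 eV

This is an order-of-magnitude estimate of the ground state energy.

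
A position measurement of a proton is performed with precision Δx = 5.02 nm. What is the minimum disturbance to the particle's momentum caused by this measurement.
1.050 × 10^-26 kg·m/s

The uncertainty principle implies that measuring position disturbs momentum:
ΔxΔp ≥ ℏ/2

When we measure position with precision Δx, we necessarily introduce a momentum uncertainty:
Δp ≥ ℏ/(2Δx)
Δp_min = (1.055e-34 J·s) / (2 × 5.020e-09 m)
Δp_min = 1.050e-26 kg·m/s

The more precisely we measure position, the greater the momentum disturbance.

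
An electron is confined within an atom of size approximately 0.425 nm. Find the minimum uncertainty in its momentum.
1.241 × 10^-25 kg·m/s

Using the Heisenberg uncertainty principle:
ΔxΔp ≥ ℏ/2

With Δx ≈ L = 4.250e-10 m (the confinement size):
Δp_min = ℏ/(2Δx)
Δp_min = (1.055e-34 J·s) / (2 × 4.250e-10 m)
Δp_min = 1.241e-25 kg·m/s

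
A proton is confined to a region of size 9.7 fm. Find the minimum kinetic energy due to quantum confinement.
55.133 keV

Using the uncertainty principle:

1. Position uncertainty: Δx ≈ 9.700e-15 m
2. Minimum momentum uncertainty: Δp = ℏ/(2Δx) = 5.436e-21 kg·m/s
3. Minimum kinetic energy:
   KE = (Δp)²/(2m) = (5.436e-21)²/(2 × 1.673e-27 kg)
   KE = 8.833e-15 J = 55.133 keV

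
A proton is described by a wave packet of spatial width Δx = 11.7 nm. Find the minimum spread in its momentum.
4.507 × 10^-27 kg·m/s

For a wave packet, the spatial width Δx and momentum spread Δp are related by the uncertainty principle:
ΔxΔp ≥ ℏ/2

The minimum momentum spread is:
Δp_min = ℏ/(2Δx)
Δp_min = (1.055e-34 J·s) / (2 × 1.170e-08 m)
Δp_min = 4.507e-27 kg·m/s

A wave packet cannot have both a well-defined position and well-defined momentum.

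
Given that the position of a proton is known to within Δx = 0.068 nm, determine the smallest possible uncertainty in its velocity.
463.596 m/s

Using the Heisenberg uncertainty principle and Δp = mΔv:
ΔxΔp ≥ ℏ/2
Δx(mΔv) ≥ ℏ/2

The minimum uncertainty in velocity is:
Δv_min = ℏ/(2mΔx)
Δv_min = (1.055e-34 J·s) / (2 × 1.673e-27 kg × 6.800e-11 m)
Δv_min = 4.636e+02 m/s = 463.596 m/s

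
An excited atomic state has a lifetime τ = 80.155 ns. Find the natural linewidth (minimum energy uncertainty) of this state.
4.106 neV

Using the energy-time uncertainty principle:
ΔEΔt ≥ ℏ/2

The lifetime τ represents the time uncertainty Δt.
The natural linewidth (minimum energy uncertainty) is:

ΔE = ℏ/(2τ)
ΔE = (1.055e-34 J·s) / (2 × 8.016e-08 s)
ΔE = 6.578e-28 J = 4.106 neV

This natural linewidth limits the precision of spectroscopic measurements.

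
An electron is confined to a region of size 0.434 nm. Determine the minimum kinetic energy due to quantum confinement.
50.569 meV

Using the uncertainty principle:

1. Position uncertainty: Δx ≈ 4.340e-10 m
2. Minimum momentum uncertainty: Δp = ℏ/(2Δx) = 1.215e-25 kg·m/s
3. Minimum kinetic energy:
   KE = (Δp)²/(2m) = (1.215e-25)²/(2 × 9.109e-31 kg)
   KE = 8.102e-21 J = 50.569 meV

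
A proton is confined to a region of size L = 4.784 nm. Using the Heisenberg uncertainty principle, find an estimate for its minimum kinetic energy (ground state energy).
226.658 neV

Using the uncertainty principle to estimate ground state energy:

1. The position uncertainty is approximately the confinement size:
   Δx ≈ L = 4.784e-09 m

2. From ΔxΔp ≥ ℏ/2, the minimum momentum uncertainty is:
   Δp ≈ ℏ/(2L) = 1.102e-26 kg·m/s

3. The kinetic energy is approximately:
   KE ≈ (Δp)²/(2m) = (1.102e-26)²/(2 × 1.673e-27 kg)
   KE ≈ 3.631e-26 J = 226.658 neV

This is an order-of-magnitude estimate of the ground state energy.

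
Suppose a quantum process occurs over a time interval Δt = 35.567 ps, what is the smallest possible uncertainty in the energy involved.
9.253 μeV

Using the energy-time uncertainty principle:
ΔEΔt ≥ ℏ/2

The minimum uncertainty in energy is:
ΔE_min = ℏ/(2Δt)
ΔE_min = (1.055e-34 J·s) / (2 × 3.557e-11 s)
ΔE_min = 1.483e-24 J = 9.253 μeV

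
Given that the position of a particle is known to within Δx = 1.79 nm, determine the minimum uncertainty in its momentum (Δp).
2.946 × 10^-26 kg·m/s

Using the Heisenberg uncertainty principle:
ΔxΔp ≥ ℏ/2

The minimum uncertainty in momentum is:
Δp_min = ℏ/(2Δx)
Δp_min = (1.055e-34 J·s) / (2 × 1.790e-09 m)
Δp_min = 2.946e-26 kg·m/s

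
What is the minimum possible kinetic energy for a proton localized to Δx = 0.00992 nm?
52.715 meV

Localizing a particle requires giving it sufficient momentum uncertainty:

1. From uncertainty principle: Δp ≥ ℏ/(2Δx)
   Δp_min = (1.055e-34 J·s) / (2 × 9.920e-12 m)
   Δp_min = 5.315e-24 kg·m/s

2. This momentum uncertainty corresponds to kinetic energy:
   KE ≈ (Δp)²/(2m) = (5.315e-24)²/(2 × 1.673e-27 kg)
   KE = 8.446e-21 J = 52.715 meV

Tighter localization requires more energy.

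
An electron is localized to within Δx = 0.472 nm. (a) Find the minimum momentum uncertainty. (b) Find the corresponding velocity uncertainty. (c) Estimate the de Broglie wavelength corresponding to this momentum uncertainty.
(a) Δp_min = 1.117 × 10^-25 kg·m/s
(b) Δv_min = 122.635 km/s
(c) λ_dB = 5.931 nm

Step-by-step:

(a) From the uncertainty principle:
Δp_min = ℏ/(2Δx) = (1.055e-34 J·s)/(2 × 4.720e-10 m) = 1.117e-25 kg·m/s

(b) The velocity uncertainty:
Δv = Δp/m = (1.117e-25 kg·m/s)/(9.109e-31 kg) = 1.226e+05 m/s = 122.635 km/s

(c) The de Broglie wavelength for this momentum:
λ = h/p = (6.626e-34 J·s)/(1.117e-25 kg·m/s) = 5.931e-09 m = 5.931 nm

Note: The de Broglie wavelength is comparable to the localization size, as expected from wave-particle duality.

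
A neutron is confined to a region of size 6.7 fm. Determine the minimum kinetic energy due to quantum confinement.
115.400 keV

Using the uncertainty principle:

1. Position uncertainty: Δx ≈ 6.700e-15 m
2. Minimum momentum uncertainty: Δp = ℏ/(2Δx) = 7.870e-21 kg·m/s
3. Minimum kinetic energy:
   KE = (Δp)²/(2m) = (7.870e-21)²/(2 × 1.675e-27 kg)
   KE = 1.849e-14 J = 115.400 keV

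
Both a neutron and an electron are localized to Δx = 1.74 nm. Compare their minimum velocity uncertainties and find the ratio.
The electron has the larger minimum velocity uncertainty, by a ratio of 1838.7.

For both particles, Δp_min = ℏ/(2Δx) = 3.030e-26 kg·m/s (same for both).

The velocity uncertainty is Δv = Δp/m:
- neutron: Δv = 3.030e-26 / 1.675e-27 = 1.809e+01 m/s = 18.093 m/s
- electron: Δv = 3.030e-26 / 9.109e-31 = 3.327e+04 m/s = 33.267 km/s

Ratio: 3.327e+04 / 1.809e+01 = 1838.7

The lighter particle has larger velocity uncertainty because Δv ∝ 1/m.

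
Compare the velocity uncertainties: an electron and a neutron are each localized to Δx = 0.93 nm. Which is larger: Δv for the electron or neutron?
The electron has the larger minimum velocity uncertainty, by a ratio of 1838.7.

For both particles, Δp_min = ℏ/(2Δx) = 5.670e-26 kg·m/s (same for both).

The velocity uncertainty is Δv = Δp/m:
- electron: Δv = 5.670e-26 / 9.109e-31 = 6.224e+04 m/s = 62.241 km/s
- neutron: Δv = 5.670e-26 / 1.675e-27 = 3.385e+01 m/s = 33.851 m/s

Ratio: 6.224e+04 / 3.385e+01 = 1838.7

The lighter particle has larger velocity uncertainty because Δv ∝ 1/m.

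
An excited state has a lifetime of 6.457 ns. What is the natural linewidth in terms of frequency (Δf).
12.324 MHz

Using the energy-time uncertainty principle and E = hf:
ΔEΔt ≥ ℏ/2
hΔf·Δt ≥ ℏ/2

The minimum frequency uncertainty is:
Δf = ℏ/(2hτ) = 1/(4πτ)
Δf = 1/(4π × 6.457e-09 s)
Δf = 1.232e+07 Hz = 12.324 MHz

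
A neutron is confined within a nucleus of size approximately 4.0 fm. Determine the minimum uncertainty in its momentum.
1.318 × 10^-20 kg·m/s

Using the Heisenberg uncertainty principle:
ΔxΔp ≥ ℏ/2

With Δx ≈ L = 4.000e-15 m (the confinement size):
Δp_min = ℏ/(2Δx)
Δp_min = (1.055e-34 J·s) / (2 × 4.000e-15 m)
Δp_min = 1.318e-20 kg·m/s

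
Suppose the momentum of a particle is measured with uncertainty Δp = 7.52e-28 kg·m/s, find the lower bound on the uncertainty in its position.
70.118 nm

Using the Heisenberg uncertainty principle:
ΔxΔp ≥ ℏ/2

The minimum uncertainty in position is:
Δx_min = ℏ/(2Δp)
Δx_min = (1.055e-34 J·s) / (2 × 7.520e-28 kg·m/s)
Δx_min = 7.012e-08 m = 70.118 nm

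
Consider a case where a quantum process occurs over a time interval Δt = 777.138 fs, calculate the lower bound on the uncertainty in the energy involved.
423.485 μeV

Using the energy-time uncertainty principle:
ΔEΔt ≥ ℏ/2

The minimum uncertainty in energy is:
ΔE_min = ℏ/(2Δt)
ΔE_min = (1.055e-34 J·s) / (2 × 7.771e-13 s)
ΔE_min = 6.785e-23 J = 423.485 μeV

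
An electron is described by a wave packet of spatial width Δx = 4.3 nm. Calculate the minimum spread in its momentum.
1.226 × 10^-26 kg·m/s

For a wave packet, the spatial width Δx and momentum spread Δp are related by the uncertainty principle:
ΔxΔp ≥ ℏ/2

The minimum momentum spread is:
Δp_min = ℏ/(2Δx)
Δp_min = (1.055e-34 J·s) / (2 × 4.300e-09 m)
Δp_min = 1.226e-26 kg·m/s

A wave packet cannot have both a well-defined position and well-defined momentum.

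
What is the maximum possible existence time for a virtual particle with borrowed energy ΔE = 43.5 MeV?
7.566 ys

Using the energy-time uncertainty principle:
ΔEΔt ≥ ℏ/2

For a virtual particle borrowing energy ΔE, the maximum lifetime is:
Δt_max = ℏ/(2ΔE)

Converting energy:
ΔE = 43.5 MeV = 6.969e-12 J

Δt_max = (1.055e-34 J·s) / (2 × 6.969e-12 J)
Δt_max = 7.566e-24 s = 7.566 ys

Virtual particles with higher borrowed energy exist for shorter times.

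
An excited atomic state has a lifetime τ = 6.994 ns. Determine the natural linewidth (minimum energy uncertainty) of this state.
47.055 neV

Using the energy-time uncertainty principle:
ΔEΔt ≥ ℏ/2

The lifetime τ represents the time uncertainty Δt.
The natural linewidth (minimum energy uncertainty) is:

ΔE = ℏ/(2τ)
ΔE = (1.055e-34 J·s) / (2 × 6.994e-09 s)
ΔE = 7.539e-27 J = 47.055 neV

This natural linewidth limits the precision of spectroscopic measurements.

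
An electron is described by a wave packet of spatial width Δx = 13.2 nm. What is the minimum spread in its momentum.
3.995 × 10^-27 kg·m/s

For a wave packet, the spatial width Δx and momentum spread Δp are related by the uncertainty principle:
ΔxΔp ≥ ℏ/2

The minimum momentum spread is:
Δp_min = ℏ/(2Δx)
Δp_min = (1.055e-34 J·s) / (2 × 1.320e-08 m)
Δp_min = 3.995e-27 kg·m/s

A wave packet cannot have both a well-defined position and well-defined momentum.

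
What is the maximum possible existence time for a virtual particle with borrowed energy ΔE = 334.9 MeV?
9.827 × 10^-25 s

Using the energy-time uncertainty principle:
ΔEΔt ≥ ℏ/2

For a virtual particle borrowing energy ΔE, the maximum lifetime is:
Δt_max = ℏ/(2ΔE)

Converting energy:
ΔE = 334.9 MeV = 5.366e-11 J

Δt_max = (1.055e-34 J·s) / (2 × 5.366e-11 J)
Δt_max = 9.827e-25 s = 9.827 × 10^-25 s

Virtual particles with higher borrowed energy exist for shorter times.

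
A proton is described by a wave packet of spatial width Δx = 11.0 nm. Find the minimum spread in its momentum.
4.794 × 10^-27 kg·m/s

For a wave packet, the spatial width Δx and momentum spread Δp are related by the uncertainty principle:
ΔxΔp ≥ ℏ/2

The minimum momentum spread is:
Δp_min = ℏ/(2Δx)
Δp_min = (1.055e-34 J·s) / (2 × 1.100e-08 m)
Δp_min = 4.794e-27 kg·m/s

A wave packet cannot have both a well-defined position and well-defined momentum.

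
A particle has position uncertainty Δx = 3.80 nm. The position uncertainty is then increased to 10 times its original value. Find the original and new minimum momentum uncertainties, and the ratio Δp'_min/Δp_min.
Original Δp_min = 1.388 × 10^-26 kg·m/s; new Δp'_min = 1.388 × 10^-27 kg·m/s; ratio Δp'_min/Δp_min = 1/10.

From the uncertainty principle ΔxΔp ≥ ℏ/2, the minimum momentum uncertainty is Δp_min = ℏ/(2Δx).

Original (Δx = 3.80 nm = 3.800e-09 m):
Δp_min = (1.055e-34 J·s)/(2 × 3.800e-09 m) = 1.388e-26 kg·m/s

When Δx → 10Δx:
Δp'_min = ℏ/(2 × 10Δx) = (1/10) × ℏ/(2Δx) = (1/10) × Δp_min
Δp'_min = 1/10 × 1.388e-26 kg·m/s = 1.388e-27 kg·m/s

Since Δp_min ∝ 1/Δx, when Δx is increased to 10 times its original value, Δp_min decreases to 1/10 of its original value.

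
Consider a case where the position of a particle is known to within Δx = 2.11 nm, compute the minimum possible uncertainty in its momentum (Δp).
2.499 × 10^-26 kg·m/s

Using the Heisenberg uncertainty principle:
ΔxΔp ≥ ℏ/2

The minimum uncertainty in momentum is:
Δp_min = ℏ/(2Δx)
Δp_min = (1.055e-34 J·s) / (2 × 2.110e-09 m)
Δp_min = 2.499e-26 kg·m/s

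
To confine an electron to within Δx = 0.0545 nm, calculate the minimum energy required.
3.207 eV

Localizing a particle requires giving it sufficient momentum uncertainty:

1. From uncertainty principle: Δp ≥ ℏ/(2Δx)
   Δp_min = (1.055e-34 J·s) / (2 × 5.450e-11 m)
   Δp_min = 9.675e-25 kg·m/s

2. This momentum uncertainty corresponds to kinetic energy:
   KE ≈ (Δp)²/(2m) = (9.675e-25)²/(2 × 9.109e-31 kg)
   KE = 5.138e-19 J = 3.207 eV

Tighter localization requires more energy.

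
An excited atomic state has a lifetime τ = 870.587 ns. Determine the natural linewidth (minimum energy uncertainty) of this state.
378.028 peV

Using the energy-time uncertainty principle:
ΔEΔt ≥ ℏ/2

The lifetime τ represents the time uncertainty Δt.
The natural linewidth (minimum energy uncertainty) is:

ΔE = ℏ/(2τ)
ΔE = (1.055e-34 J·s) / (2 × 8.706e-07 s)
ΔE = 6.057e-29 J = 378.028 peV

This natural linewidth limits the precision of spectroscopic measurements.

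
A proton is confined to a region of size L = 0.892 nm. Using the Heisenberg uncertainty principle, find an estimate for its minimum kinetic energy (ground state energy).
6.520 μeV

Using the uncertainty principle to estimate ground state energy:

1. The position uncertainty is approximately the confinement size:
   Δx ≈ L = 8.920e-10 m

2. From ΔxΔp ≥ ℏ/2, the minimum momentum uncertainty is:
   Δp ≈ ℏ/(2L) = 5.911e-26 kg·m/s

3. The kinetic energy is approximately:
   KE ≈ (Δp)²/(2m) = (5.911e-26)²/(2 × 1.673e-27 kg)
   KE ≈ 1.045e-24 J = 6.520 μeV

This is an order-of-magnitude estimate of the ground state energy.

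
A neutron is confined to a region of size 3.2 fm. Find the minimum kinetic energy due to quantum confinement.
505.890 keV

Using the uncertainty principle:

1. Position uncertainty: Δx ≈ 3.200e-15 m
2. Minimum momentum uncertainty: Δp = ℏ/(2Δx) = 1.648e-20 kg·m/s
3. Minimum kinetic energy:
   KE = (Δp)²/(2m) = (1.648e-20)²/(2 × 1.675e-27 kg)
   KE = 8.105e-14 J = 505.890 keV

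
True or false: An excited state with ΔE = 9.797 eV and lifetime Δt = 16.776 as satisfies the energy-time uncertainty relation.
No, it violates the uncertainty relation.

Calculate the product ΔEΔt:
ΔE = 9.797 eV = 1.570e-18 J
ΔEΔt = (1.570e-18 J) × (1.678e-17 s)
ΔEΔt = 2.633e-35 J·s

Compare to the minimum allowed value ℏ/2:
ℏ/2 = 5.273e-35 J·s

Since ΔEΔt = 2.633e-35 J·s < 5.273e-35 J·s = ℏ/2,
this violates the uncertainty relation.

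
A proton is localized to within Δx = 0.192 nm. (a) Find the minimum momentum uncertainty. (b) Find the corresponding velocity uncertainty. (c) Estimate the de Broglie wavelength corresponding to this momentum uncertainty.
(a) Δp_min = 2.746 × 10^-25 kg·m/s
(b) Δv_min = 164.190 m/s
(c) λ_dB = 2.413 nm

Step-by-step:

(a) From the uncertainty principle:
Δp_min = ℏ/(2Δx) = (1.055e-34 J·s)/(2 × 1.920e-10 m) = 2.746e-25 kg·m/s

(b) The velocity uncertainty:
Δv = Δp/m = (2.746e-25 kg·m/s)/(1.673e-27 kg) = 1.642e+02 m/s = 164.190 m/s

(c) The de Broglie wavelength for this momentum:
λ = h/p = (6.626e-34 J·s)/(2.746e-25 kg·m/s) = 2.413e-09 m = 2.413 nm

Note: The de Broglie wavelength is comparable to the localization size, as expected from wave-particle duality.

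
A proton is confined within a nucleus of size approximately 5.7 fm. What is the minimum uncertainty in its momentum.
9.251 × 10^-21 kg·m/s

Using the Heisenberg uncertainty principle:
ΔxΔp ≥ ℏ/2

With Δx ≈ L = 5.700e-15 m (the confinement size):
Δp_min = ℏ/(2Δx)
Δp_min = (1.055e-34 J·s) / (2 × 5.700e-15 m)
Δp_min = 9.251e-21 kg·m/s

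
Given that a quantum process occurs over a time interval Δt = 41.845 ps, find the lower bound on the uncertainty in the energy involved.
7.865 μeV

Using the energy-time uncertainty principle:
ΔEΔt ≥ ℏ/2

The minimum uncertainty in energy is:
ΔE_min = ℏ/(2Δt)
ΔE_min = (1.055e-34 J·s) / (2 × 4.184e-11 s)
ΔE_min = 1.260e-24 J = 7.865 μeV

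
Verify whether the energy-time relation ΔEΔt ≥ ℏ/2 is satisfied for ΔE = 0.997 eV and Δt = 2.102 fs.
Yes, it satisfies the uncertainty relation.

Calculate the product ΔEΔt:
ΔE = 0.997 eV = 1.597e-19 J
ΔEΔt = (1.597e-19 J) × (2.102e-15 s)
ΔEΔt = 3.358e-34 J·s

Compare to the minimum allowed value ℏ/2:
ℏ/2 = 5.273e-35 J·s

Since ΔEΔt = 3.358e-34 J·s ≥ 5.273e-35 J·s = ℏ/2,
this satisfies the uncertainty relation.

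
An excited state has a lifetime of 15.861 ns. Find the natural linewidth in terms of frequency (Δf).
5.017 MHz

Using the energy-time uncertainty principle and E = hf:
ΔEΔt ≥ ℏ/2
hΔf·Δt ≥ ℏ/2

The minimum frequency uncertainty is:
Δf = ℏ/(2hτ) = 1/(4πτ)
Δf = 1/(4π × 1.586e-08 s)
Δf = 5.017e+06 Hz = 5.017 MHz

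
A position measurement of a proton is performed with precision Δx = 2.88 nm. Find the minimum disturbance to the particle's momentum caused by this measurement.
1.831 × 10^-26 kg·m/s

The uncertainty principle implies that measuring position disturbs momentum:
ΔxΔp ≥ ℏ/2

When we measure position with precision Δx, we necessarily introduce a momentum uncertainty:
Δp ≥ ℏ/(2Δx)
Δp_min = (1.055e-34 J·s) / (2 × 2.880e-09 m)
Δp_min = 1.831e-26 kg·m/s

The more precisely we measure position, the greater the momentum disturbance.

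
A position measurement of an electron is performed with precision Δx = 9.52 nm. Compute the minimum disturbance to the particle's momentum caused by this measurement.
5.539 × 10^-27 kg·m/s

The uncertainty principle implies that measuring position disturbs momentum:
ΔxΔp ≥ ℏ/2

When we measure position with precision Δx, we necessarily introduce a momentum uncertainty:
Δp ≥ ℏ/(2Δx)
Δp_min = (1.055e-34 J·s) / (2 × 9.520e-09 m)
Δp_min = 5.539e-27 kg·m/s

The more precisely we measure position, the greater the momentum disturbance.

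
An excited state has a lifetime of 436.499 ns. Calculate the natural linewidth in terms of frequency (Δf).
182.308 kHz

Using the energy-time uncertainty principle and E = hf:
ΔEΔt ≥ ℏ/2
hΔf·Δt ≥ ℏ/2

The minimum frequency uncertainty is:
Δf = ℏ/(2hτ) = 1/(4πτ)
Δf = 1/(4π × 4.365e-07 s)
Δf = 1.823e+05 Hz = 182.308 kHz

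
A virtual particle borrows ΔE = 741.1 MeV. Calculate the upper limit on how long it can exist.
4.441 × 10^-25 s

Using the energy-time uncertainty principle:
ΔEΔt ≥ ℏ/2

For a virtual particle borrowing energy ΔE, the maximum lifetime is:
Δt_max = ℏ/(2ΔE)

Converting energy:
ΔE = 741.1 MeV = 1.187e-10 J

Δt_max = (1.055e-34 J·s) / (2 × 1.187e-10 J)
Δt_max = 4.441e-25 s = 4.441 × 10^-25 s

Virtual particles with higher borrowed energy exist for shorter times.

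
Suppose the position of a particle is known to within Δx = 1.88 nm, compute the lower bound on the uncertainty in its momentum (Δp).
2.805 × 10^-26 kg·m/s

Using the Heisenberg uncertainty principle:
ΔxΔp ≥ ℏ/2

The minimum uncertainty in momentum is:
Δp_min = ℏ/(2Δx)
Δp_min = (1.055e-34 J·s) / (2 × 1.880e-09 m)
Δp_min = 2.805e-26 kg·m/s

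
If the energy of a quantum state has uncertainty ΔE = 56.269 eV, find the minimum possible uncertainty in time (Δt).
5.849 as

Using the energy-time uncertainty principle:
ΔEΔt ≥ ℏ/2

The minimum uncertainty in time is:
Δt_min = ℏ/(2ΔE)
Δt_min = (1.055e-34 J·s) / (2 × 9.015e-18 J)
Δt_min = 5.849e-18 s = 5.849 as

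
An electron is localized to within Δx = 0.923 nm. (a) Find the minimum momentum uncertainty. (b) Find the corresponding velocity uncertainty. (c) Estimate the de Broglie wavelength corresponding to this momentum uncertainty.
(a) Δp_min = 5.713 × 10^-26 kg·m/s
(b) Δv_min = 62.713 km/s
(c) λ_dB = 11.599 nm

Step-by-step:

(a) From the uncertainty principle:
Δp_min = ℏ/(2Δx) = (1.055e-34 J·s)/(2 × 9.230e-10 m) = 5.713e-26 kg·m/s

(b) The velocity uncertainty:
Δv = Δp/m = (5.713e-26 kg·m/s)/(9.109e-31 kg) = 6.271e+04 m/s = 62.713 km/s

(c) The de Broglie wavelength for this momentum:
λ = h/p = (6.626e-34 J·s)/(5.713e-26 kg·m/s) = 1.160e-08 m = 11.599 nm

Note: The de Broglie wavelength is comparable to the localization size, as expected from wave-particle duality.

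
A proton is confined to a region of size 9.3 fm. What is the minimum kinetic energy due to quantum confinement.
59.977 keV

Using the uncertainty principle:

1. Position uncertainty: Δx ≈ 9.300e-15 m
2. Minimum momentum uncertainty: Δp = ℏ/(2Δx) = 5.670e-21 kg·m/s
3. Minimum kinetic energy:
   KE = (Δp)²/(2m) = (5.670e-21)²/(2 × 1.673e-27 kg)
   KE = 9.609e-15 J = 59.977 keV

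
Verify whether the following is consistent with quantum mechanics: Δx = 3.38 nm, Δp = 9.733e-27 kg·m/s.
No, it violates the uncertainty principle (impossible measurement).

Calculate the product ΔxΔp:
ΔxΔp = (3.380e-09 m) × (9.733e-27 kg·m/s)
ΔxΔp = 3.290e-35 J·s

Compare to the minimum allowed value ℏ/2:
ℏ/2 = 5.273e-35 J·s

Since ΔxΔp = 3.290e-35 J·s < 5.273e-35 J·s = ℏ/2,
the measurement violates the uncertainty principle.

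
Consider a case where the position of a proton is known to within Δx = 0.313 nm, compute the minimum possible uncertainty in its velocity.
100.717 m/s

Using the Heisenberg uncertainty principle and Δp = mΔv:
ΔxΔp ≥ ℏ/2
Δx(mΔv) ≥ ℏ/2

The minimum uncertainty in velocity is:
Δv_min = ℏ/(2mΔx)
Δv_min = (1.055e-34 J·s) / (2 × 1.673e-27 kg × 3.130e-10 m)
Δv_min = 1.007e+02 m/s = 100.717 m/s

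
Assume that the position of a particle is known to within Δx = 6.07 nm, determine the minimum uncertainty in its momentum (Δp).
8.687 × 10^-27 kg·m/s

Using the Heisenberg uncertainty principle:
ΔxΔp ≥ ℏ/2

The minimum uncertainty in momentum is:
Δp_min = ℏ/(2Δx)
Δp_min = (1.055e-34 J·s) / (2 × 6.070e-09 m)
Δp_min = 8.687e-27 kg·m/s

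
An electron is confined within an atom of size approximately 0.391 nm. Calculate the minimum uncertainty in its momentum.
1.349 × 10^-25 kg·m/s

Using the Heisenberg uncertainty principle:
ΔxΔp ≥ ℏ/2

With Δx ≈ L = 3.910e-10 m (the confinement size):
Δp_min = ℏ/(2Δx)
Δp_min = (1.055e-34 J·s) / (2 × 3.910e-10 m)
Δp_min = 1.349e-25 kg·m/s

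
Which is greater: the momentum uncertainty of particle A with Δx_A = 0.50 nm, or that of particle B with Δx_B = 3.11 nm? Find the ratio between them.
Particle A has the larger minimum momentum uncertainty, by a factor of 6.22.

For each particle, the minimum momentum uncertainty is Δp_min = ℏ/(2Δx):

Particle A: Δp_A = ℏ/(2×5.000e-10 m) = 1.055e-25 kg·m/s
Particle B: Δp_B = ℏ/(2×3.110e-09 m) = 1.695e-26 kg·m/s

Ratio: Δp_A/Δp_B = 6.22

Since Δp_min ∝ 1/Δx, the particle with smaller position uncertainty (A) has larger momentum uncertainty.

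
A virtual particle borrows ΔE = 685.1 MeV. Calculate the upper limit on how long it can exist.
4.804 × 10^-25 s

Using the energy-time uncertainty principle:
ΔEΔt ≥ ℏ/2

For a virtual particle borrowing energy ΔE, the maximum lifetime is:
Δt_max = ℏ/(2ΔE)

Converting energy:
ΔE = 685.1 MeV = 1.098e-10 J

Δt_max = (1.055e-34 J·s) / (2 × 1.098e-10 J)
Δt_max = 4.804e-25 s = 4.804 × 10^-25 s

Virtual particles with higher borrowed energy exist for shorter times.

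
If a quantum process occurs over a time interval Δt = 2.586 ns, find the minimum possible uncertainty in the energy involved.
127.264 neV

Using the energy-time uncertainty principle:
ΔEΔt ≥ ℏ/2

The minimum uncertainty in energy is:
ΔE_min = ℏ/(2Δt)
ΔE_min = (1.055e-34 J·s) / (2 × 2.586e-09 s)
ΔE_min = 2.039e-26 J = 127.264 neV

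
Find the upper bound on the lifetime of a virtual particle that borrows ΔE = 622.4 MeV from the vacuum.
5.288 × 10^-25 s

Using the energy-time uncertainty principle:
ΔEΔt ≥ ℏ/2

For a virtual particle borrowing energy ΔE, the maximum lifetime is:
Δt_max = ℏ/(2ΔE)

Converting energy:
ΔE = 622.4 MeV = 9.972e-11 J

Δt_max = (1.055e-34 J·s) / (2 × 9.972e-11 J)
Δt_max = 5.288e-25 s = 5.288 × 10^-25 s

Virtual particles with higher borrowed energy exist for shorter times.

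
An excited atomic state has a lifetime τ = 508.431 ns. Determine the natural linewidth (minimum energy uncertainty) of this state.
647.297 peV

Using the energy-time uncertainty principle:
ΔEΔt ≥ ℏ/2

The lifetime τ represents the time uncertainty Δt.
The natural linewidth (minimum energy uncertainty) is:

ΔE = ℏ/(2τ)
ΔE = (1.055e-34 J·s) / (2 × 5.084e-07 s)
ΔE = 1.037e-28 J = 647.297 peV

This natural linewidth limits the precision of spectroscopic measurements.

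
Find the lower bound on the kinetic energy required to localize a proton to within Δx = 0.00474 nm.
230.886 meV

Localizing a particle requires giving it sufficient momentum uncertainty:

1. From uncertainty principle: Δp ≥ ℏ/(2Δx)
   Δp_min = (1.055e-34 J·s) / (2 × 4.740e-12 m)
   Δp_min = 1.112e-23 kg·m/s

2. This momentum uncertainty corresponds to kinetic energy:
   KE ≈ (Δp)²/(2m) = (1.112e-23)²/(2 × 1.673e-27 kg)
   KE = 3.699e-20 J = 230.886 meV

Tighter localization requires more energy.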